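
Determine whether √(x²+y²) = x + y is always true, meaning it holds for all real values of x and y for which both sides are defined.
Claim: √(x²+y²) = x + y.
Test a specific point where both sides are defined: x = 3, y = 2.
LHS = √(x²+y²) ≈ 3.6056
RHS = x + y ≈ 5.0000
Since 3.6056 ≠ 5.0000, the equation fails at this point, so it cannot hold for all real values of x and y for which both sides are defined.
(x+y)² = x² + 2xy + y², not x² + y², so the square root does not split this way.

Conclusion: No, this is NOT an identity.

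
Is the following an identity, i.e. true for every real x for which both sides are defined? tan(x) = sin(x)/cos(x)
Claim: tan(x) = sin(x)/cos(x).
Reasoning: For an angle x whose terminal point on the unit circle is (cos x, sin x), tan(x) is defined as the ratio (second coordinate)/(first coordinate) = sin(x)/cos(x), wherever cos(x) ≠ 0.
So the two sides agree for every real x for which both sides are defined.

Conclusion: Yes, this is an identity.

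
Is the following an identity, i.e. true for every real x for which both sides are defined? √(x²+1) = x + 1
Claim: √(x²+1) = x + 1.
Test a specific point where both sides are defined: x = 1.
LHS = √(x²+1) ≈ 1.4142
RHS = x + 1 ≈ 2.0000
Since 1.4142 ≠ 2.0000, the equation fails at this point, so it cannot hold for every real x for which both sides are defined.
(x+1)² = x² + 2x + 1 ≠ x² + 1 unless x = 0.

Conclusion: No, this is NOT an identity.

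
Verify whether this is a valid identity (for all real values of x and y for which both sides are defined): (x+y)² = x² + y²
No, this is NOT an identity.

Claim: (x+y)² = x² + y².
Test a specific point where both sides are defined: x = -3, y = 2.
LHS = (x+y)² ≈ 1.0000
RHS = x² + y² ≈ 13.0000
Since 1.0000 ≠ 13.0000, the equation fails at this point, so it cannot hold for all real values of x and y for which both sides are defined.
The correct expansion is (x+y)² = x² + 2xy + y²; the cross term 2xy is missing.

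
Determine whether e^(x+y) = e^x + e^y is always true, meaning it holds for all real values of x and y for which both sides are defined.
Claim: e^(x+y) = e^x + e^y.
Test a specific point where both sides are defined: x = 1/2, y = 4.
LHS = e^(x+y) ≈ 90.0171
RHS = e^x + e^y ≈ 56.2469
Since 90.0171 ≠ 56.2469, the equation fails at this point, so it cannot hold for all real values of x and y for which both sides are defined.
The correct rule is e^(x+y) = e^x · e^y (a product, not a sum).

Conclusion: No, this is NOT an identity.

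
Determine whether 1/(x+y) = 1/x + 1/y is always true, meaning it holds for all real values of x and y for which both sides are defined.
No, this is NOT an identity.

Claim: 1/(x+y) = 1/x + 1/y.
Test a specific point where both sides are defined: x = 5, y = 1.
LHS = 1/(x+y) ≈ 0.1667
RHS = 1/x + 1/y ≈ 1.2000
Since 0.1667 ≠ 1.2000, the equation fails at this point, so it cannot hold for all real values of x and y for which both sides are defined.
1/x + 1/y = (x+y)/(xy), which is not 1/(x+y).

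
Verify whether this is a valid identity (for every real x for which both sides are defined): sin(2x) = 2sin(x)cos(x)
Yes, this is an identity.

Claim: sin(2x) = 2sin(x)cos(x).
Reasoning: Put y = x in the addition formula sin(x+y) = sin(x)cos(y) + cos(x)sin(y): sin(2x) = sin(x)cos(x) + cos(x)sin(x) = 2sin(x)cos(x).
So the two sides agree for every real x for which both sides are defined.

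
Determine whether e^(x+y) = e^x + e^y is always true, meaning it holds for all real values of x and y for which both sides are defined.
Claim: e^(x+y) = e^x + e^y.
Test a specific point where both sides are defined: x = -1, y = -2.
LHS = e^(x+y) ≈ 0.0498
RHS = e^x + e^y ≈ 0.5032
Since 0.0498 ≠ 0.5032, the equation fails at this point, so it cannot hold for all real values of x and y for which both sides are defined.
The correct rule is e^(x+y) = e^x · e^y (a product, not a sum).

Conclusion: No, this is NOT an identity.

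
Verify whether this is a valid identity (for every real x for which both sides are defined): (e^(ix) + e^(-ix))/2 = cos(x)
Claim: (e^(ix) + e^(-ix))/2 = cos(x).
Reasoning: By Euler's formula e^(ix) = cos(x) + i·sin(x) and e^(-ix) = cos(x) - i·sin(x). Adding cancels the sine terms: e^(ix) + e^(-ix) = 2cos(x); divide by 2.
So the two sides agree for every real x for which both sides are defined.

Conclusion: Yes, this is an identity.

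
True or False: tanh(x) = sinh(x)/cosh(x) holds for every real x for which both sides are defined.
Claim: tanh(x) = sinh(x)/cosh(x).
Reasoning: tanh(x) is defined as sinh(x)/cosh(x) = (e^x - e^-x)/(e^x + e^-x); cosh(x) ≥ 1 is never zero, so this holds for every real x.
So the two sides agree for every real x for which both sides are defined.

Conclusion: True.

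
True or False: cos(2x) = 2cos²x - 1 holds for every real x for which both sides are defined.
True.

Claim: cos(2x) = 2cos²x - 1.
Reasoning: cos(2x) = cos²x - sin²x. Replace sin²x by 1 - cos²x: cos²x - (1 - cos²x) = 2cos²x - 1.
So the two sides agree for every real x for which both sides are defined.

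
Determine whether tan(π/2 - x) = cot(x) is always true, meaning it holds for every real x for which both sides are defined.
Yes, this is an identity.

Claim: tan(π/2 - x) = cot(x).
Reasoning: tan(π/2 - x) = sin(π/2 - x)/cos(π/2 - x) = cos(x)/sin(x) = cot(x), using the cofunction identities sin(π/2 - x) = cos(x) and cos(π/2 - x) = sin(x).
So the two sides agree for every real x for which both sides are defined.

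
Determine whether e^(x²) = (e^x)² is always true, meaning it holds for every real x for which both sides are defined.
No, this is NOT an identity.

Claim: e^(x²) = (e^x)².
Test a specific point where both sides are defined: x = 1/2.
LHS = e^(x²) ≈ 1.2840
RHS = (e^x)² ≈ 2.7183
Since 1.2840 ≠ 2.7183, the equation fails at this point, so it cannot hold for every real x for which both sides are defined.
(e^x)² = e^(2x), and 2x ≠ x² in general.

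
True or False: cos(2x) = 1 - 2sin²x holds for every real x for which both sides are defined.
True.

Claim: cos(2x) = 1 - 2sin²x.
Reasoning: cos(2x) = cos²x - sin²x. Replace cos²x by 1 - sin²x: (1 - sin²x) - sin²x = 1 - 2sin²x.
So the two sides agree for every real x for which both sides are defined.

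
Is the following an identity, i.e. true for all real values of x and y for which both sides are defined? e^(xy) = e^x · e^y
No, this is NOT an identity.

Claim: e^(xy) = e^x · e^y.
Test a specific point where both sides are defined: x = 1, y = -2.
LHS = e^(xy) ≈ 0.1353
RHS = e^x · e^y ≈ 0.3679
Since 0.1353 ≠ 0.3679, the equation fails at this point, so it cannot hold for all real values of x and y for which both sides are defined.
e^x · e^y = e^(x+y), not e^(xy).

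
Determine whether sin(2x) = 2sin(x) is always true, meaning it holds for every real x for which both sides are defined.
No, this is NOT an identity.

Claim: sin(2x) = 2sin(x).
Test a specific point where both sides are defined: x = 3π/4.
LHS = sin(2x) ≈ -1.0000
RHS = 2sin(x) ≈ 1.4142
Since -1.0000 ≠ 1.4142, the equation fails at this point, so it cannot hold for every real x for which both sides are defined.
The correct double-angle formula is sin(2x) = 2sin(x)cos(x).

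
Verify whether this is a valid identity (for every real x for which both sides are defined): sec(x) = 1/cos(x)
Claim: sec(x) = 1/cos(x).
Reasoning: sec(x) is by definition the reciprocal of cos(x), wherever cos(x) ≠ 0.
So the two sides agree for every real x for which both sides are defined.

Conclusion: Yes, this is an identity.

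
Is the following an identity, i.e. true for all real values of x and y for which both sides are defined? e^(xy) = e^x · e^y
Claim: e^(xy) = e^x · e^y.
Test a specific point where both sides are defined: x = 1, y = 1/2.
LHS = e^(xy) ≈ 1.6487
RHS = e^x · e^y ≈ 4.4817
Since 1.6487 ≠ 4.4817, the equation fails at this point, so it cannot hold for all real values of x and y for which both sides are defined.
e^x · e^y = e^(x+y), not e^(xy).

Conclusion: No, this is NOT an identity.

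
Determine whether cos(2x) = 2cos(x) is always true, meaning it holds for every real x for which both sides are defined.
No, this is NOT an identity.

Claim: cos(2x) = 2cos(x).
Test a specific point where both sides are defined: x = 3π/4.
LHS = cos(2x) ≈ 0.0000
RHS = 2cos(x) ≈ -1.4142
Since 0.0000 ≠ -1.4142, the equation fails at this point, so it cannot hold for every real x for which both sides are defined.
The correct double-angle formula is cos(2x) = cos²x - sin²x.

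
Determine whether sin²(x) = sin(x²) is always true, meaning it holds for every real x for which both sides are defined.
Claim: sin²(x) = sin(x²).
Test a specific point where both sides are defined: x = -π/6.
LHS = sin²(x) ≈ 0.2500
RHS = sin(x²) ≈ 0.2707
Since 0.2500 ≠ 0.2707, the equation fails at this point, so it cannot hold for every real x for which both sides are defined.
sin²(x) means (sin x)², squaring the output; sin(x²) squares the input. These are different functions.

Conclusion: No, this is NOT an identity.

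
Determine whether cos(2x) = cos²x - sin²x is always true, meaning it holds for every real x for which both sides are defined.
Claim: cos(2x) = cos²x - sin²x.
Reasoning: Put y = x in the addition formula cos(x+y) = cos(x)cos(y) - sin(x)sin(y): cos(2x) = cos²x - sin²x.
So the two sides agree for every real x for which both sides are defined.

Conclusion: Yes, this is an identity.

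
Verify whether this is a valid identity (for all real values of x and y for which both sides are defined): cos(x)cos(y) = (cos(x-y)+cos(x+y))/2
Claim: cos(x)cos(y) = (cos(x-y)+cos(x+y))/2.
Reasoning: cos(x-y) = cos(x)cos(y) + sin(x)sin(y) and cos(x+y) = cos(x)cos(y) - sin(x)sin(y). Adding, cos(x-y) + cos(x+y) = 2cos(x)cos(y); divide by 2.
So the two sides agree for all real values of x and y for which both sides are defined.

Conclusion: Yes, this is an identity.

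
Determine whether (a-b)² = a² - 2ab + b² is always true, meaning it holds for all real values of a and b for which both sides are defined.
Claim: (a-b)² = a² - 2ab + b².
Reasoning: Expand: (a-b)² = (a-b)(a-b) = a·a - a·b - b·a + b·b = a² - 2ab + b².
So the two sides agree for all real values of a and b for which both sides are defined.

Conclusion: Yes, this is an identity.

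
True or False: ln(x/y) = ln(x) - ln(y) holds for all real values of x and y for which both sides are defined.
Claim: ln(x/y) = ln(x) - ln(y).
Reasoning: Both sides are simultaneously defined only when x, y > 0. Write x = e^p, y = e^q. Then x/y = e^(p-q), so ln(x/y) = p - q = ln(x) - ln(y).
So the two sides agree for all real values of x and y for which both sides are defined.

Conclusion: True.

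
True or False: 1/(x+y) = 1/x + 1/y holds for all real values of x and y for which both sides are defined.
False.

Claim: 1/(x+y) = 1/x + 1/y.
Test a specific point where both sides are defined: x = 3/2, y = -1.
LHS = 1/(x+y) ≈ 2.0000
RHS = 1/x + 1/y ≈ -0.3333
Since 2.0000 ≠ -0.3333, the equation fails at this point, so it cannot hold for all real values of x and y for which both sides are defined.
1/x + 1/y = (x+y)/(xy), which is not 1/(x+y).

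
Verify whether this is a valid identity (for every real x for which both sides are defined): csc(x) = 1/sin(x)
Yes, this is an identity.

Claim: csc(x) = 1/sin(x).
Reasoning: csc(x) is by definition the reciprocal of sin(x), wherever sin(x) ≠ 0.
So the two sides agree for every real x for which both sides are defined.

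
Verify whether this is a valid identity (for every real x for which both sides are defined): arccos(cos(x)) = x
No, this is NOT an identity.

Claim: arccos(cos(x)) = x.
Test a specific point where both sides are defined: x = -π/6.
LHS = arccos(cos(x)) ≈ 0.5236
RHS = x ≈ -0.5236
Since 0.5236 ≠ -0.5236, the equation fails at this point, so it cannot hold for every real x for which both sides are defined.
arccos only returns values in [0, π], so arccos(cos(x)) = x holds only for x in that interval, not for all real x.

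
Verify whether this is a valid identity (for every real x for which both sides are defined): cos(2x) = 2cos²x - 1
Claim: cos(2x) = 2cos²x - 1.
Reasoning: cos(2x) = cos²x - sin²x. Replace sin²x by 1 - cos²x: cos²x - (1 - cos²x) = 2cos²x - 1.
So the two sides agree for every real x for which both sides are defined.

Conclusion: Yes, this is an identity.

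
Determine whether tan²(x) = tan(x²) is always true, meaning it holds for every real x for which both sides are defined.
Claim: tan²(x) = tan(x²).
Test a specific point where both sides are defined: x = -π/4.
LHS = tan²(x) ≈ 1.0000
RHS = tan(x²) ≈ 0.7092
Since 1.0000 ≠ 0.7092, the equation fails at this point, so it cannot hold for every real x for which both sides are defined.
tan²(x) means (tan x)², squaring the output; tan(x²) squares the input. These are different functions.

Conclusion: No, this is NOT an identity.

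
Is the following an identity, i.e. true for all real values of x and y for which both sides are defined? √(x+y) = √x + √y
Claim: √(x+y) = √x + √y.
Test a specific point where both sides are defined: x = 3, y = 1/2.
LHS = √(x+y) ≈ 1.8708
RHS = √x + √y ≈ 2.4392
Since 1.8708 ≠ 2.4392, the equation fails at this point, so it cannot hold for all real values of x and y for which both sides are defined.
Squaring the right side gives x + 2√(xy) + y, not x + y.

Conclusion: No, this is NOT an identity.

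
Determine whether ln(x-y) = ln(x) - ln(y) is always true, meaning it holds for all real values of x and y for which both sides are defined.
Claim: ln(x-y) = ln(x) - ln(y).
Test a specific point where both sides are defined: x = 4, y = 3.
LHS = ln(x-y) ≈ 0.0000
RHS = ln(x) - ln(y) ≈ 0.2877
Since 0.0000 ≠ 0.2877, the equation fails at this point, so it cannot hold for all real values of x and y for which both sides are defined.
ln(x) - ln(y) = ln(x/y), not ln(x-y).

Conclusion: No, this is NOT an identity.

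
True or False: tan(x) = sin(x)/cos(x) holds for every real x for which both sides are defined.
Claim: tan(x) = sin(x)/cos(x).
Reasoning: For an angle x whose terminal point on the unit circle is (cos x, sin x), tan(x) is defined as the ratio (second coordinate)/(first coordinate) = sin(x)/cos(x), wherever cos(x) ≠ 0.
So the two sides agree for every real x for which both sides are defined.

Conclusion: True.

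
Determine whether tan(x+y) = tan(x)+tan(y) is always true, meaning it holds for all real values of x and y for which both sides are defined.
Claim: tan(x+y) = tan(x)+tan(y).
Test a specific point where both sides are defined: x = π/4, y = π/3.
LHS = tan(x+y) ≈ -3.7321
RHS = tan(x)+tan(y) ≈ 2.7321
Since -3.7321 ≠ 2.7321, the equation fails at this point, so it cannot hold for all real values of x and y for which both sides are defined.
The correct formula is tan(x+y) = (tan(x) + tan(y))/(1 - tan(x)tan(y)).

Conclusion: No, this is NOT an identity.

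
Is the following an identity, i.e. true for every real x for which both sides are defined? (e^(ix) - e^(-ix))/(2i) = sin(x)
Yes, this is an identity.

Claim: (e^(ix) - e^(-ix))/(2i) = sin(x).
Reasoning: By Euler's formula e^(ix) = cos(x) + i·sin(x) and e^(-ix) = cos(x) - i·sin(x). Subtracting cancels the cosine terms: e^(ix) - e^(-ix) = 2i·sin(x); divide by 2i.
So the two sides agree for every real x for which both sides are defined.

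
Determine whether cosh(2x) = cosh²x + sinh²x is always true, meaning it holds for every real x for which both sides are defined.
Claim: cosh(2x) = cosh²x + sinh²x.
Reasoning: cosh²x = (e^(2x) + 2 + e^(-2x))/4 and sinh²x = (e^(2x) - 2 + e^(-2x))/4. Adding gives (2e^(2x) + 2e^(-2x))/4 = (e^(2x) + e^(-2x))/2 = cosh(2x).
So the two sides agree for every real x for which both sides are defined.

Conclusion: Yes, this is an identity.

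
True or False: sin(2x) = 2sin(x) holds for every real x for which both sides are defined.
Claim: sin(2x) = 2sin(x).
Test a specific point where both sides are defined: x = π/3.
LHS = sin(2x) ≈ 0.8660
RHS = 2sin(x) ≈ 1.7321
Since 0.8660 ≠ 1.7321, the equation fails at this point, so it cannot hold for every real x for which both sides are defined.
The correct double-angle formula is sin(2x) = 2sin(x)cos(x).

Conclusion: False.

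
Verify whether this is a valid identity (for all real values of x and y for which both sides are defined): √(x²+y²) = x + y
No, this is NOT an identity.

Claim: √(x²+y²) = x + y.
Test a specific point where both sides are defined: x = -1, y = 1.
LHS = √(x²+y²) ≈ 1.4142
RHS = x + y ≈ 0.0000
Since 1.4142 ≠ 0.0000, the equation fails at this point, so it cannot hold for all real values of x and y for which both sides are defined.
(x+y)² = x² + 2xy + y², not x² + y², so the square root does not split this way.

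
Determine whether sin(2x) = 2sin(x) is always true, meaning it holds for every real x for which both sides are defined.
No, this is NOT an identity.

Claim: sin(2x) = 2sin(x).
Test a specific point where both sides are defined: x = -π/4.
LHS = sin(2x) ≈ -1.0000
RHS = 2sin(x) ≈ -1.4142
Since -1.0000 ≠ -1.4142, the equation fails at this point, so it cannot hold for every real x for which both sides are defined.
The correct double-angle formula is sin(2x) = 2sin(x)cos(x).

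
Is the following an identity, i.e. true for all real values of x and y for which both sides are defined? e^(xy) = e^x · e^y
Claim: e^(xy) = e^x · e^y.
Test a specific point where both sides are defined: x = 3/2, y = -1.
LHS = e^(xy) ≈ 0.2231
RHS = e^x · e^y ≈ 1.6487
Since 0.2231 ≠ 1.6487, the equation fails at this point, so it cannot hold for all real values of x and y for which both sides are defined.
e^x · e^y = e^(x+y), not e^(xy).

Conclusion: No, this is NOT an identity.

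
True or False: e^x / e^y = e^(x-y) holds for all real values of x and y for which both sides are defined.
Claim: e^x / e^y = e^(x-y).
Reasoning: 1/e^y = e^(-y), so e^x / e^y = e^x · e^(-y) = e^(x + (-y)) = e^(x-y) by the product rule for exponents.
So the two sides agree for all real values of x and y for which both sides are defined.

Conclusion: True.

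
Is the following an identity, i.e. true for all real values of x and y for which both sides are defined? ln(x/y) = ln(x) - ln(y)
Claim: ln(x/y) = ln(x) - ln(y).
Reasoning: Both sides are simultaneously defined only when x, y > 0. Write x = e^p, y = e^q. Then x/y = e^(p-q), so ln(x/y) = p - q = ln(x) - ln(y).
So the two sides agree for all real values of x and y for which both sides are defined.

Conclusion: Yes, this is an identity.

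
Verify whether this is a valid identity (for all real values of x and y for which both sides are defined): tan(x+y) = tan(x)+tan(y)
No, this is NOT an identity.

Claim: tan(x+y) = tan(x)+tan(y).
Test a specific point where both sides are defined: x = π/6, y = -π/3.
LHS = tan(x+y) ≈ -0.5774
RHS = tan(x)+tan(y) ≈ -1.1547
Since -0.5774 ≠ -1.1547, the equation fails at this point, so it cannot hold for all real values of x and y for which both sides are defined.
The correct formula is tan(x+y) = (tan(x) + tan(y))/(1 - tan(x)tan(y)).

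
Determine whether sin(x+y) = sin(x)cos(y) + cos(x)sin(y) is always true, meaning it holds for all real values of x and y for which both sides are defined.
Yes, this is an identity.

Claim: sin(x+y) = sin(x)cos(y) + cos(x)sin(y).
Reasoning: By Euler's formula e^(i(x+y)) = e^(ix)·e^(iy) = (cos x + i·sin x)(cos y + i·sin y). The imaginary part of the left side is sin(x+y); the imaginary part of the product is sin(x)cos(y) + cos(x)sin(y).
So the two sides agree for all real values of x and y for which both sides are defined.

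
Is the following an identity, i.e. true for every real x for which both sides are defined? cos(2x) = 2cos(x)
Claim: cos(2x) = 2cos(x).
Test a specific point where both sides are defined: x = -π/6.
LHS = cos(2x) ≈ 0.5000
RHS = 2cos(x) ≈ 1.7321
Since 0.5000 ≠ 1.7321, the equation fails at this point, so it cannot hold for every real x for which both sides are defined.
The correct double-angle formula is cos(2x) = cos²x - sin²x.

Conclusion: No, this is NOT an identity.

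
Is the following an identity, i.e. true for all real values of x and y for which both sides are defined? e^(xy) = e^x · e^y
Claim: e^(xy) = e^x · e^y.
Test a specific point where both sides are defined: x = -1, y = 3/2.
LHS = e^(xy) ≈ 0.2231
RHS = e^x · e^y ≈ 1.6487
Since 0.2231 ≠ 1.6487, the equation fails at this point, so it cannot hold for all real values of x and y for which both sides are defined.
e^x · e^y = e^(x+y), not e^(xy).

Conclusion: No, this is NOT an identity.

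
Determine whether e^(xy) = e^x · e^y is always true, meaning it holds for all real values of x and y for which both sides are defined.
Claim: e^(xy) = e^x · e^y.
Test a specific point where both sides are defined: x = 3/2, y = 1/2.
LHS = e^(xy) ≈ 2.1170
RHS = e^x · e^y ≈ 7.3891
Since 2.1170 ≠ 7.3891, the equation fails at this point, so it cannot hold for all real values of x and y for which both sides are defined.
e^x · e^y = e^(x+y), not e^(xy).

Conclusion: No, this is NOT an identity.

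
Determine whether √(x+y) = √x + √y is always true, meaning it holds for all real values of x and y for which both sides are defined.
No, this is NOT an identity.

Claim: √(x+y) = √x + √y.
Test a specific point where both sides are defined: x = 3/2, y = 1/2.
LHS = √(x+y) ≈ 1.4142
RHS = √x + √y ≈ 1.9319
Since 1.4142 ≠ 1.9319, the equation fails at this point, so it cannot hold for all real values of x and y for which both sides are defined.
Squaring the right side gives x + 2√(xy) + y, not x + y.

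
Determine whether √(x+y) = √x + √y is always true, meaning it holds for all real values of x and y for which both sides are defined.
No, this is NOT an identity.

Claim: √(x+y) = √x + √y.
Test a specific point where both sides are defined: x = 1/2, y = 1/2.
LHS = √(x+y) ≈ 1.0000
RHS = √x + √y ≈ 1.4142
Since 1.0000 ≠ 1.4142, the equation fails at this point, so it cannot hold for all real values of x and y for which both sides are defined.
Squaring the right side gives x + 2√(xy) + y, not x + y.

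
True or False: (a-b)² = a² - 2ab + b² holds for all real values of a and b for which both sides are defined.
True.

Claim: (a-b)² = a² - 2ab + b².
Reasoning: Expand: (a-b)² = (a-b)(a-b) = a·a - a·b - b·a + b·b = a² - 2ab + b².
So the two sides agree for all real values of a and b for which both sides are defined.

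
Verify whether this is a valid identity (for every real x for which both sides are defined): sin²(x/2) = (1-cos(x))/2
Yes, this is an identity.

Claim: sin²(x/2) = (1-cos(x))/2.
Reasoning: Use cos(2θ) = 1 - 2sin²θ with θ = x/2: cos(x) = 1 - 2sin²(x/2). Solving for sin²(x/2) gives (1 - cos(x))/2.
So the two sides agree for every real x for which both sides are defined.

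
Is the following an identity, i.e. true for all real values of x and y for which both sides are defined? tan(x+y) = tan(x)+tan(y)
No, this is NOT an identity.

Claim: tan(x+y) = tan(x)+tan(y).
Test a specific point where both sides are defined: x = π/6, y = 2π/3.
LHS = tan(x+y) ≈ -0.5774
RHS = tan(x)+tan(y) ≈ -1.1547
Since -0.5774 ≠ -1.1547, the equation fails at this point, so it cannot hold for all real values of x and y for which both sides are defined.
The correct formula is tan(x+y) = (tan(x) + tan(y))/(1 - tan(x)tan(y)).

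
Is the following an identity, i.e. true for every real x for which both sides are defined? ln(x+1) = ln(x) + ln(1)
Claim: ln(x+1) = ln(x) + ln(1).
Test a specific point where both sides are defined: x = 3.
LHS = ln(x+1) ≈ 1.3863
RHS = ln(x) + ln(1) ≈ 1.0986
Since 1.3863 ≠ 1.0986, the equation fails at this point, so it cannot hold for every real x for which both sides are defined.
ln(1) = 0, so the right side is just ln(x), which differs from ln(x+1).

Conclusion: No, this is NOT an identity.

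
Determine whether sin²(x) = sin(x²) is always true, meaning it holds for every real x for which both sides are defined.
Claim: sin²(x) = sin(x²).
Test a specific point where both sides are defined: x = 2π/3.
LHS = sin²(x) ≈ 0.7500
RHS = sin(x²) ≈ -0.9474
Since 0.7500 ≠ -0.9474, the equation fails at this point, so it cannot hold for every real x for which both sides are defined.
sin²(x) means (sin x)², squaring the output; sin(x²) squares the input. These are different functions.

Conclusion: No, this is NOT an identity.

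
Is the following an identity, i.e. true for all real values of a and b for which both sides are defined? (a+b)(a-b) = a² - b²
Yes, this is an identity.

Claim: (a+b)(a-b) = a² - b².
Reasoning: Expand: (a+b)(a-b) = a² - ab + ba - b² = a² - b² (the cross terms cancel).
So the two sides agree for all real values of a and b for which both sides are defined.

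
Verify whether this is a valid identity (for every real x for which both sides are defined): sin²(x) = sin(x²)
Claim: sin²(x) = sin(x²).
Test a specific point where both sides are defined: x = π.
LHS = sin²(x) ≈ 0.0000
RHS = sin(x²) ≈ -0.4303
Since 0.0000 ≠ -0.4303, the equation fails at this point, so it cannot hold for every real x for which both sides are defined.
sin²(x) means (sin x)², squaring the output; sin(x²) squares the input. These are different functions.

Conclusion: No, this is NOT an identity.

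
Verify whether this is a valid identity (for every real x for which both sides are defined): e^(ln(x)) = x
Claim: e^(ln(x)) = x.
Reasoning: For x > 0, ln(x) is by definition the exponent p such that e^p = x. Raising e to that exponent therefore returns x: e^(ln x) = x.
So the two sides agree for every real x for which both sides are defined.

Conclusion: Yes, this is an identity.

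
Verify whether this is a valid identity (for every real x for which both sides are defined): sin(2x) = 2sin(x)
No, this is NOT an identity.

Claim: sin(2x) = 2sin(x).
Test a specific point where both sides are defined: x = π/3.
LHS = sin(2x) ≈ 0.8660
RHS = 2sin(x) ≈ 1.7321
Since 0.8660 ≠ 1.7321, the equation fails at this point, so it cannot hold for every real x for which both sides are defined.
The correct double-angle formula is sin(2x) = 2sin(x)cos(x).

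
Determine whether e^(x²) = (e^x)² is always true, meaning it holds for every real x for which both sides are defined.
No, this is NOT an identity.

Claim: e^(x²) = (e^x)².
Test a specific point where both sides are defined: x = 3/2.
LHS = e^(x²) ≈ 9.4877
RHS = (e^x)² ≈ 20.0855
Since 9.4877 ≠ 20.0855, the equation fails at this point, so it cannot hold for every real x for which both sides are defined.
(e^x)² = e^(2x), and 2x ≠ x² in general.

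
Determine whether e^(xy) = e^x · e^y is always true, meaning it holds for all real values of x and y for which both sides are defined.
Claim: e^(xy) = e^x · e^y.
Test a specific point where both sides are defined: x = 1, y = 4.
LHS = e^(xy) ≈ 54.5982
RHS = e^x · e^y ≈ 148.4132
Since 54.5982 ≠ 148.4132, the equation fails at this point, so it cannot hold for all real values of x and y for which both sides are defined.
e^x · e^y = e^(x+y), not e^(xy).

Conclusion: No, this is NOT an identity.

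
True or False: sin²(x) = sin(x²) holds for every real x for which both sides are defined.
False.

Claim: sin²(x) = sin(x²).
Test a specific point where both sides are defined: x = 2π/3.
LHS = sin²(x) ≈ 0.7500
RHS = sin(x²) ≈ -0.9474
Since 0.7500 ≠ -0.9474, the equation fails at this point, so it cannot hold for every real x for which both sides are defined.
sin²(x) means (sin x)², squaring the output; sin(x²) squares the input. These are different functions.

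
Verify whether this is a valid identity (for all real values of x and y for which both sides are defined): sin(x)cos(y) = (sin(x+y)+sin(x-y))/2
Yes, this is an identity.

Claim: sin(x)cos(y) = (sin(x+y)+sin(x-y))/2.
Reasoning: sin(x+y) = sin(x)cos(y) + cos(x)sin(y) and sin(x-y) = sin(x)cos(y) - cos(x)sin(y). Adding, sin(x+y) + sin(x-y) = 2sin(x)cos(y); divide by 2.
So the two sides agree for all real values of x and y for which both sides are defined.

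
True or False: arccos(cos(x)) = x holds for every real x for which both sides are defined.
False.

Claim: arccos(cos(x)) = x.
Test a specific point where both sides are defined: x = -π/6.
LHS = arccos(cos(x)) ≈ 0.5236
RHS = x ≈ -0.5236
Since 0.5236 ≠ -0.5236, the equation fails at this point, so it cannot hold for every real x for which both sides are defined.
arccos only returns values in [0, π], so arccos(cos(x)) = x holds only for x in that interval, not for all real x.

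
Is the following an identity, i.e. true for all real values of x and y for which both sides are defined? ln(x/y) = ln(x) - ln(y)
Yes, this is an identity.

Claim: ln(x/y) = ln(x) - ln(y).
Reasoning: Both sides are simultaneously defined only when x, y > 0. Write x = e^p, y = e^q. Then x/y = e^(p-q), so ln(x/y) = p - q = ln(x) - ln(y).
So the two sides agree for all real values of x and y for which both sides are defined.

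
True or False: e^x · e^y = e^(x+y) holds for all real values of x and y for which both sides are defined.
Claim: e^x · e^y = e^(x+y).
Reasoning: This is the law of exponents for a common base: multiplying powers adds exponents. E.g. from the series, (Σ x^j/j!)(Σ y^k/k!) = Σ_m (Σ_{j+k=m} x^j y^k/(j!k!)) = Σ_m (x+y)^m/m! by the binomial theorem.
So the two sides agree for all real values of x and y for which both sides are defined.

Conclusion: True.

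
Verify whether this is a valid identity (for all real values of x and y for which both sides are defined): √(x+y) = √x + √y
Claim: √(x+y) = √x + √y.
Test a specific point where both sides are defined: x = 1, y = 2.
LHS = √(x+y) ≈ 1.7321
RHS = √x + √y ≈ 2.4142
Since 1.7321 ≠ 2.4142, the equation fails at this point, so it cannot hold for all real values of x and y for which both sides are defined.
Squaring the right side gives x + 2√(xy) + y, not x + y.

Conclusion: No, this is NOT an identity.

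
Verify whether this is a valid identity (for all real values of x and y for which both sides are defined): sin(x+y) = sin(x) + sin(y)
No, this is NOT an identity.

Claim: sin(x+y) = sin(x) + sin(y).
Test a specific point where both sides are defined: x = π/3, y = π/2.
LHS = sin(x+y) ≈ 0.5000
RHS = sin(x) + sin(y) ≈ 1.8660
Since 0.5000 ≠ 1.8660, the equation fails at this point, so it cannot hold for all real values of x and y for which both sides are defined.
The correct expansion is sin(x+y) = sin(x)cos(y) + cos(x)sin(y); sine is not additive.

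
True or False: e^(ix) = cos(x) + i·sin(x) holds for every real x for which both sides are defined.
True.

Claim: e^(ix) = cos(x) + i·sin(x).
Reasoning: Euler's formula. Expand e^(ix) = Σ (ix)^k / k!. Since i² = -1, the even-k terms are Σ (-1)^m x^(2m)/(2m)! = cos(x) and the odd-k terms are i · Σ (-1)^m x^(2m+1)/(2m+1)! = i·sin(x).
So the two sides agree for every real x for which both sides are defined.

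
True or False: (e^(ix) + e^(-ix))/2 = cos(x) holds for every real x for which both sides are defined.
True.

Claim: (e^(ix) + e^(-ix))/2 = cos(x).
Reasoning: By Euler's formula e^(ix) = cos(x) + i·sin(x) and e^(-ix) = cos(x) - i·sin(x). Adding cancels the sine terms: e^(ix) + e^(-ix) = 2cos(x); divide by 2.
So the two sides agree for every real x for which both sides are defined.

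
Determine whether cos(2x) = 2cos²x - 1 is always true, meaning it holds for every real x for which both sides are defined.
Claim: cos(2x) = 2cos²x - 1.
Reasoning: cos(2x) = cos²x - sin²x. Replace sin²x by 1 - cos²x: cos²x - (1 - cos²x) = 2cos²x - 1.
So the two sides agree for every real x for which both sides are defined.

Conclusion: Yes, this is an identity.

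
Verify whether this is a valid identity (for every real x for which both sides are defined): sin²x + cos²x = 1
Claim: sin²x + cos²x = 1.
Reasoning: The point (cos x, sin x) lies on the unit circle X² + Y² = 1, so cos²x + sin²x = 1 for every real x.
So the two sides agree for every real x for which both sides are defined.

Conclusion: Yes, this is an identity.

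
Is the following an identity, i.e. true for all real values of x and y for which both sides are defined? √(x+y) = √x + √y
No, this is NOT an identity.

Claim: √(x+y) = √x + √y.
Test a specific point where both sides are defined: x = 3, y = 2.
LHS = √(x+y) ≈ 2.2361
RHS = √x + √y ≈ 3.1463
Since 2.2361 ≠ 3.1463, the equation fails at this point, so it cannot hold for all real values of x and y for which both sides are defined.
Squaring the right side gives x + 2√(xy) + y, not x + y.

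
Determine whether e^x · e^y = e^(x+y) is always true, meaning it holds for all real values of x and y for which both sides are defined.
Claim: e^x · e^y = e^(x+y).
Reasoning: This is the law of exponents for a common base: multiplying powers adds exponents. E.g. from the series, (Σ x^j/j!)(Σ y^k/k!) = Σ_m (Σ_{j+k=m} x^j y^k/(j!k!)) = Σ_m (x+y)^m/m! by the binomial theorem.
So the two sides agree for all real values of x and y for which both sides are defined.

Conclusion: Yes, this is an identity.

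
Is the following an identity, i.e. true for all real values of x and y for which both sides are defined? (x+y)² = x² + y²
No, this is NOT an identity.

Claim: (x+y)² = x² + y².
Test a specific point where both sides are defined: x = -2, y = -3.
LHS = (x+y)² ≈ 25.0000
RHS = x² + y² ≈ 13.0000
Since 25.0000 ≠ 13.0000, the equation fails at this point, so it cannot hold for all real values of x and y for which both sides are defined.
The correct expansion is (x+y)² = x² + 2xy + y²; the cross term 2xy is missing.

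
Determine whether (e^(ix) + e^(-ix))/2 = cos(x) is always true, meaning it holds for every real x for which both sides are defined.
Claim: (e^(ix) + e^(-ix))/2 = cos(x).
Reasoning: By Euler's formula e^(ix) = cos(x) + i·sin(x) and e^(-ix) = cos(x) - i·sin(x). Adding cancels the sine terms: e^(ix) + e^(-ix) = 2cos(x); divide by 2.
So the two sides agree for every real x for which both sides are defined.

Conclusion: Yes, this is an identity.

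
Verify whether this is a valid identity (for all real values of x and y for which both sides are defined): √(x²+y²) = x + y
Claim: √(x²+y²) = x + y.
Test a specific point where both sides are defined: x = -3, y = -3.
LHS = √(x²+y²) ≈ 4.2426
RHS = x + y ≈ -6.0000
Since 4.2426 ≠ -6.0000, the equation fails at this point, so it cannot hold for all real values of x and y for which both sides are defined.
(x+y)² = x² + 2xy + y², not x² + y², so the square root does not split this way.

Conclusion: No, this is NOT an identity.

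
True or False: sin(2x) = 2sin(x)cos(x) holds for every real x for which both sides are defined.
Claim: sin(2x) = 2sin(x)cos(x).
Reasoning: Put y = x in the addition formula sin(x+y) = sin(x)cos(y) + cos(x)sin(y): sin(2x) = sin(x)cos(x) + cos(x)sin(x) = 2sin(x)cos(x).
So the two sides agree for every real x for which both sides are defined.

Conclusion: True.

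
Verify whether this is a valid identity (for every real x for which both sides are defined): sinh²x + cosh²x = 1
No, this is NOT an identity.

Claim: sinh²x + cosh²x = 1.
Test a specific point where both sides are defined: x = 3.
LHS = sinh²x + cosh²x ≈ 201.7156
RHS = 1 ≈ 1.0000
Since 201.7156 ≠ 1.0000, the equation fails at this point, so it cannot hold for every real x for which both sides are defined.
The correct hyperbolic identity is cosh²x - sinh²x = 1 (a difference); the sum sinh²x + cosh²x equals cosh(2x).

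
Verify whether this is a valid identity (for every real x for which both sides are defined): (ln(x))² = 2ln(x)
Claim: (ln(x))² = 2ln(x).
Test a specific point where both sides are defined: x = 2.
LHS = (ln(x))² ≈ 0.4805
RHS = 2ln(x) ≈ 1.3863
Since 0.4805 ≠ 1.3863, the equation fails at this point, so it cannot hold for every real x for which both sides are defined.
2ln(x) equals ln(x²), which is not the same as (ln x)².

Conclusion: No, this is NOT an identity.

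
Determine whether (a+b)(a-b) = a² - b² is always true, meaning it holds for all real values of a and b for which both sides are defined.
Claim: (a+b)(a-b) = a² - b².
Reasoning: Expand: (a+b)(a-b) = a² - ab + ba - b² = a² - b² (the cross terms cancel).
So the two sides agree for all real values of a and b for which both sides are defined.

Conclusion: Yes, this is an identity.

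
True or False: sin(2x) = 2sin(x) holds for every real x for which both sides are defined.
Claim: sin(2x) = 2sin(x).
Test a specific point where both sides are defined: x = π/6.
LHS = sin(2x) ≈ 0.8660
RHS = 2sin(x) ≈ 1.0000
Since 0.8660 ≠ 1.0000, the equation fails at this point, so it cannot hold for every real x for which both sides are defined.
The correct double-angle formula is sin(2x) = 2sin(x)cos(x).

Conclusion: False.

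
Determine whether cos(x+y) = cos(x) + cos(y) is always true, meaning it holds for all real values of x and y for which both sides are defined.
No, this is NOT an identity.

Claim: cos(x+y) = cos(x) + cos(y).
Test a specific point where both sides are defined: x = 2π/3, y = 2π/3.
LHS = cos(x+y) ≈ -0.5000
RHS = cos(x) + cos(y) ≈ -1.0000
Since -0.5000 ≠ -1.0000, the equation fails at this point, so it cannot hold for all real values of x and y for which both sides are defined.
The correct expansion is cos(x+y) = cos(x)cos(y) - sin(x)sin(y); cosine is not additive.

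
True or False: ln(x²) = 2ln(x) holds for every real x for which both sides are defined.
Claim: ln(x²) = 2ln(x).
Reasoning: The right side requires x > 0. For x > 0, x² = (e^(ln x))² = e^(2ln x), so ln(x²) = 2ln(x). (For x < 0 the right side is undefined, so those values are outside the claim.)
So the two sides agree for every real x for which both sides are defined.

Conclusion: True.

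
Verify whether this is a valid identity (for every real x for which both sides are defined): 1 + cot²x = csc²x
Yes, this is an identity.

Claim: 1 + cot²x = csc²x.
Reasoning: Start from sin²x + cos²x = 1 and divide every term by sin²x (allowed wherever cot x and csc x are defined): 1 + cot²x = 1/sin²x = csc²x.
So the two sides agree for every real x for which both sides are defined.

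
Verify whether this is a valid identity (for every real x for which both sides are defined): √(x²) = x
Claim: √(x²) = x.
Test a specific point where both sides are defined: x = -2.
LHS = √(x²) ≈ 2.0000
RHS = x ≈ -2.0000
Since 2.0000 ≠ -2.0000, the equation fails at this point, so it cannot hold for every real x for which both sides are defined.
√(x²) = |x|, which differs from x whenever x < 0 (both sides are defined for every real x).

Conclusion: No, this is NOT an identity.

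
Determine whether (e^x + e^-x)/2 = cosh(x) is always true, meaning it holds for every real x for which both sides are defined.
Claim: (e^x + e^-x)/2 = cosh(x).
Reasoning: This is exactly the definition of the hyperbolic cosine: cosh(x) := (e^x + e^-x)/2.
So the two sides agree for every real x for which both sides are defined.

Conclusion: Yes, this is an identity.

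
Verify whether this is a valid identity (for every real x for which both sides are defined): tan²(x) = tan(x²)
Claim: tan²(x) = tan(x²).
Test a specific point where both sides are defined: x = -π/6.
LHS = tan²(x) ≈ 0.3333
RHS = tan(x²) ≈ 0.2812
Since 0.3333 ≠ 0.2812, the equation fails at this point, so it cannot hold for every real x for which both sides are defined.
tan²(x) means (tan x)², squaring the output; tan(x²) squares the input. These are different functions.

Conclusion: No, this is NOT an identity.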